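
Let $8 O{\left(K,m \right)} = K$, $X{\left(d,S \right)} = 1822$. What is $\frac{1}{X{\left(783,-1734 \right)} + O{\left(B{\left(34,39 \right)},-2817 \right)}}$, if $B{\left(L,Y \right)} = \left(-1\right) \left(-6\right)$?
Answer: $\frac{4}{7291} \approx 0.00054862$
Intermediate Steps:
$B{\left(L,Y \right)} = 6$
$O{\left(K,m \right)} = \frac{K}{8}$
$\frac{1}{X{\left(783,-1734 \right)} + O{\left(B{\left(34,39 \right)},-2817 \right)}} = \frac{1}{1822 + \frac{1}{8} \cdot 6} = \frac{1}{1822 + \frac{3}{4}} = \frac{1}{\frac{7291}{4}} = \frac{4}{7291}$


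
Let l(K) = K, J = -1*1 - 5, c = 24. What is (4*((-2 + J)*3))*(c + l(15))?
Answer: -3744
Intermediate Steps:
J = -6 (J = -1 - 5 = -6)
(4*((-2 + J)*3))*(c + l(15)) = (4*((-2 - 6)*3))*(24 + 15) = (4*(-8*3))*39 = (4*(-24))*39 = -96*39 = -3744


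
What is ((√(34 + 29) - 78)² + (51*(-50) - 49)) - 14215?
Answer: -10667 - 468*√7 ≈ -11905.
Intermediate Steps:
((√(34 + 29) - 78)² + (51*(-50) - 49)) - 14215 = ((√63 - 78)² + (-2550 - 49)) - 14215 = ((3*√7 - 78)² - 2599) - 14215 = ((-78 + 3*√7)² - 2599) - 14215 = (-2599 + (-78 + 3*√7)²) - 14215 = -16814 + (-78 + 3*√7)²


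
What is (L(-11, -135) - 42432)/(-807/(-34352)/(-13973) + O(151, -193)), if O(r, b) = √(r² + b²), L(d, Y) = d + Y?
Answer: -16493031122781216/13835548593422772609551 - 49049957369754774346240*√2402/13835548593422772609551 ≈ -173.75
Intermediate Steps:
L(d, Y) = Y + d
O(r, b) = √(b² + r²)
(L(-11, -135) - 42432)/(-807/(-34352)/(-13973) + O(151, -193)) = ((-135 - 11) - 42432)/(-807/(-34352)/(-13973) + √((-193)² + 151²)) = (-146 - 42432)/(-807*(-1/34352)*(-1/13973) + √(37249 + 22801)) = -42578/((807/34352)*(-1/13973) + √60050) = -42578/(-807/480000496 + 5*√2402)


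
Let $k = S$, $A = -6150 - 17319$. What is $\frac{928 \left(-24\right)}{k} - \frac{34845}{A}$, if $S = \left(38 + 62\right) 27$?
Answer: $- \frac{11906113}{1760175} \approx -6.7642$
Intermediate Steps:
$A = -23469$ ($A = -6150 - 17319 = -23469$)
$S = 2700$ ($S = 100 \cdot 27 = 2700$)
$k = 2700$
$\frac{928 \left(-24\right)}{k} - \frac{34845}{A} = \frac{928 \left(-24\right)}{2700} - \frac{34845}{-23469} = \left(-22272\right) \frac{1}{2700} - - \frac{11615}{7823} = - \frac{1856}{225} + \frac{11615}{7823} = - \frac{11906113}{1760175}$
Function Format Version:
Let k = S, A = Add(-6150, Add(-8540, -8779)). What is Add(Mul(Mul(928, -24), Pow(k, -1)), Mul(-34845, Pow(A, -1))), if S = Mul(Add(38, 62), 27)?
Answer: Rational(-11906113, 1760175) ≈ -6.7642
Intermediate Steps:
A = -23469 (A = Add(-6150, -17319) = -23469)
S = 2700 (S = Mul(100, 27) = 2700)
k = 2700
Add(Mul(Mul(928, -24), Pow(k, -1)), Mul(-34845, Pow(A, -1))) = Add(Mul(Mul(928, -24), Pow(2700, -1)), Mul(-34845, Pow(-23469, -1))) = Add(Mul(-22272, Rational(1, 2700)), Mul(-34845, Rational(-1, 23469))) = Add(Rational(-1856, 225), Rational(11615, 7823)) = Rational(-11906113, 1760175)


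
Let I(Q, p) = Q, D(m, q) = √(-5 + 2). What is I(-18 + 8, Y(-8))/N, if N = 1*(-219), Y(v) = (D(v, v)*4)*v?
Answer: 10/219 ≈ 0.045662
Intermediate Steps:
D(m, q) = I*√3 (D(m, q) = √(-3) = I*√3)
Y(v) = 4*I*v*√3 (Y(v) = ((I*√3)*4)*v = (4*I*√3)*v = 4*I*v*√3)
N = -219
I(-18 + 8, Y(-8))/N = (-18 + 8)/(-219) = -10*(-1/219) = 10/219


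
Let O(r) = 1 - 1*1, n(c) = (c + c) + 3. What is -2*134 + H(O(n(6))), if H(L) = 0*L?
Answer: -268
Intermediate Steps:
n(c) = 3 + 2*c (n(c) = 2*c + 3 = 3 + 2*c)
O(r) = 0 (O(r) = 1 - 1 = 0)
H(L) = 0
-2*134 + H(O(n(6))) = -2*134 + 0 = -268 + 0 = -268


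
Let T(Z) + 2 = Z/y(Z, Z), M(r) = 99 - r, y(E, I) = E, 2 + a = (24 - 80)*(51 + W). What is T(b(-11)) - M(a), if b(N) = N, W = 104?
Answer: -8782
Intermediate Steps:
a = -8682 (a = -2 + (24 - 80)*(51 + 104) = -2 - 56*155 = -2 - 8680 = -8682)
T(Z) = -1 (T(Z) = -2 + Z/Z = -2 + 1 = -1)
T(b(-11)) - M(a) = -1 - (99 - 1*(-8682)) = -1 - (99 + 8682) = -1 - 1*8781 = -1 - 8781 = -8782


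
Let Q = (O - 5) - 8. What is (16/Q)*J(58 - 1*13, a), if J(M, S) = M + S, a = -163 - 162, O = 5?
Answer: 560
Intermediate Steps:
a = -325
Q = -8 (Q = (5 - 5) - 8 = 0 - 8 = -8)
(16/Q)*J(58 - 1*13, a) = (16/(-8))*((58 - 1*13) - 325) = (16*(-1/8))*((58 - 13) - 325) = -2*(45 - 325) = -2*(-280) = 560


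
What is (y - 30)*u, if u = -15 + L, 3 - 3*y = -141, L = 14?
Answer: -18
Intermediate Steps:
y = 48 (y = 1 - 1/3*(-141) = 1 + 47 = 48)
u = -1 (u = -15 + 14 = -1)
(y - 30)*u = (48 - 30)*(-1) = 18*(-1) = -18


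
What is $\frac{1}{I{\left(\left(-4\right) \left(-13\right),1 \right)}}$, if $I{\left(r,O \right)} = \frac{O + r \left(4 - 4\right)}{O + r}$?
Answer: $53$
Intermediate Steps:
$I{\left(r,O \right)} = \frac{O}{O + r}$ ($I{\left(r,O \right)} = \frac{O + r 0}{O + r} = \frac{O + 0}{O + r} = \frac{O}{O + r}$)
$\frac{1}{I{\left(\left(-4\right) \left(-13\right),1 \right)}} = \frac{1}{1 \frac{1}{1 - -52}} = \frac{1}{1 \frac{1}{1 + 52}} = \frac{1}{1 \cdot \frac{1}{53}} = \frac{1}{\frac{1}{53}} = 53$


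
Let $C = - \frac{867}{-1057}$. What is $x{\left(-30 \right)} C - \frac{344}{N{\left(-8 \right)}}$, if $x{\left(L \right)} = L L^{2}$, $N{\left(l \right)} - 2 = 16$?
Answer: $- \frac{210862804}{9513} \approx -22166.0$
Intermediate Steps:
$N{\left(l \right)} = 18$ ($N{\left(l \right)} = 2 + 16 = 18$)
$x{\left(L \right)} = L^{3}$
$C = \frac{867}{1057}$ ($C = \left(-867\right) \left(- \frac{1}{1057}\right) = \frac{867}{1057} \approx 0.82025$)
$x{\left(-30 \right)} C - \frac{344}{N{\left(-8 \right)}} = \left(-30\right)^{3} \cdot \frac{867}{1057} - \frac{344}{18} = \left(-27000\right) \frac{867}{1057} - \frac{172}{9} = - \frac{23409000}{1057} - \frac{172}{9} = - \frac{210862804}{9513}$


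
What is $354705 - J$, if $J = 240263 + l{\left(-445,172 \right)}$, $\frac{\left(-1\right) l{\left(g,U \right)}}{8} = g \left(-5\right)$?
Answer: $132242$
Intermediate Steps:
$l{\left(g,U \right)} = 40 g$ ($l{\left(g,U \right)} = - 8 g \left(-5\right) = - 8 \left(- 5 g\right) = 40 g$)
$J = 222463$ ($J = 240263 + 40 \left(-445\right) = 240263 - 17800 = 222463$)
$354705 - J = 354705 - 222463 = 132242$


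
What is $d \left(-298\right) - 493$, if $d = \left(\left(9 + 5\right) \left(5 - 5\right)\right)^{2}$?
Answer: $-493$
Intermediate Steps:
$d = 0$ ($d = \left(14 \cdot 0\right)^{2} = 0^{2} = 0$)
$d \left(-298\right) - 493 = 0 \left(-298\right) - 493 = 0 - 493 = -493$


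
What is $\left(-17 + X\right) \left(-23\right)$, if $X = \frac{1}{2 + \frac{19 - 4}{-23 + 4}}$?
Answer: $372$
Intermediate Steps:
$X = \frac{19}{23}$ ($X = \frac{1}{2 + \frac{15}{-19}} = \frac{1}{2 + 15 \left(- \frac{1}{19}\right)} = \frac{1}{2 - \frac{15}{19}} = \frac{1}{\frac{23}{19}} = \frac{19}{23} \approx 0.82609$)
$\left(-17 + X\right) \left(-23\right) = \left(-17 + \frac{19}{23}\right) \left(-23\right) = \left(- \frac{372}{23}\right) \left(-23\right) = 372$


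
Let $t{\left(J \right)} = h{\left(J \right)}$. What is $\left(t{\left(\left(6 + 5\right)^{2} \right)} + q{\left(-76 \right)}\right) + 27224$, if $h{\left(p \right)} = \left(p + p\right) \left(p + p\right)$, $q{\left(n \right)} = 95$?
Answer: $85883$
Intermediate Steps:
$h{\left(p \right)} = 4 p^{2}$ ($h{\left(p \right)} = 2 p 2 p = 4 p^{2}$)
$t{\left(J \right)} = 4 J^{2}$
$\left(t{\left(\left(6 + 5\right)^{2} \right)} + q{\left(-76 \right)}\right) + 27224 = \left(4 \left(\left(6 + 5\right)^{2}\right)^{2} + 95\right) + 27224 = \left(4 \left(11^{2}\right)^{2} + 95\right) + 27224 = \left(4 \cdot 121^{2} + 95\right) + 27224 = \left(4 \cdot 14641 + 95\right) + 27224 = \left(58564 + 95\right) + 27224 = 58659 + 27224 = 85883$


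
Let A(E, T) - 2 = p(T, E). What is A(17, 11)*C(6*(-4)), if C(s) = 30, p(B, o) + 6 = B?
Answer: 210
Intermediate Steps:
p(B, o) = -6 + B
A(E, T) = -4 + T (A(E, T) = 2 + (-6 + T) = -4 + T)
A(17, 11)*C(6*(-4)) = (-4 + 11)*30 = 7*30 = 210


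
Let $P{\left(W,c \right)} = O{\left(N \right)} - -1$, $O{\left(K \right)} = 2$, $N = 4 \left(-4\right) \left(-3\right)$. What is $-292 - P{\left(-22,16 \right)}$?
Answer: $-295$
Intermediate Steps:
$N = 48$ ($N = \left(-16\right) \left(-3\right) = 48$)
$P{\left(W,c \right)} = 3$ ($P{\left(W,c \right)} = 2 - -1 = 2 + 1 = 3$)
$-292 - P{\left(-22,16 \right)} = -292 - 3 = -295$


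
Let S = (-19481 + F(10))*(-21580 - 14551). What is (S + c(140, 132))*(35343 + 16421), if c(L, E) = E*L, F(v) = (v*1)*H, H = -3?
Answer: 36492088872644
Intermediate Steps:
F(v) = -3*v (F(v) = (v*1)*(-3) = v*(-3) = -3*v)
S = 704951941 (S = (-19481 - 3*10)*(-21580 - 14551) = (-19481 - 30)*(-36131) = -19511*(-36131) = 704951941)
(S + c(140, 132))*(35343 + 16421) = (704951941 + 132*140)*(35343 + 16421) = (704951941 + 18480)*51764 = 704970421*51764 = 36492088872644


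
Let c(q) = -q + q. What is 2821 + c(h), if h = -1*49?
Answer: 2821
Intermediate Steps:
h = -49
c(q) = 0
2821 + c(h) = 2821 + 0 = 2821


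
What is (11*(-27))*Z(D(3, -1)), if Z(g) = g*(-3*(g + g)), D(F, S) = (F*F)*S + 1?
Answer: 114048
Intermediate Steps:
D(F, S) = 1 + S*F² (D(F, S) = F²*S + 1 = S*F² + 1 = 1 + S*F²)
Z(g) = -6*g² (Z(g) = g*(-6*g) = -6*g²)
(11*(-27))*Z(D(3, -1)) = (11*(-27))*(-6*(1 - 1*3²)²) = -(-1782)*(1 - 1*9)² = -(-1782)*(1 - 9)² = -(-1782)*(-8)² = -(-1782)*64 = -297*(-384) = 114048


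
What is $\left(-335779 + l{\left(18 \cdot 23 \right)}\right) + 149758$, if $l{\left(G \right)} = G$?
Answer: $-185607$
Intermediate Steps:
$\left(-335779 + l{\left(18 \cdot 23 \right)}\right) + 149758 = \left(-335779 + 18 \cdot 23\right) + 149758 = \left(-335779 + 414\right) + 149758 = -335365 + 149758 = -185607$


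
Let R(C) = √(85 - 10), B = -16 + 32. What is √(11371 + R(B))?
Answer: √(11371 + 5*√3) ≈ 106.68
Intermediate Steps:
B = 16
R(C) = 5*√3 (R(C) = √75 = 5*√3)
√(11371 + R(B)) = √(11371 + 5*√3)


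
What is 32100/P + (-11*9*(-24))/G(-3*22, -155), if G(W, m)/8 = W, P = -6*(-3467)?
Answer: -20503/6934 ≈ -2.9569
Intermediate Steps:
P = 20802
G(W, m) = 8*W
32100/P + (-11*9*(-24))/G(-3*22, -155) = 32100/20802 + (-11*9*(-24))/((8*(-3*22))) = 32100*(1/20802) + (-99*(-24))/((8*(-66))) = 5350/3467 + 2376/(-528) = 5350/3467 + 2376*(-1/528) = 5350/3467 - 9/2 = -20503/6934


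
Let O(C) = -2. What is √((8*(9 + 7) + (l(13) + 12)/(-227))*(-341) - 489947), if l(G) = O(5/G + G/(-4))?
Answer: I*√27494842685/227 ≈ 730.47*I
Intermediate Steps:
l(G) = -2
√((8*(9 + 7) + (l(13) + 12)/(-227))*(-341) - 489947) = √((8*(9 + 7) + (-2 + 12)/(-227))*(-341) - 489947) = √((8*16 + 10*(-1/227))*(-341) - 489947) = √((128 - 10/227)*(-341) - 489947) = √((29046/227)*(-341) - 489947) = √(-9904686/227 - 489947) = √(-121122655/227) = I*√27494842685/227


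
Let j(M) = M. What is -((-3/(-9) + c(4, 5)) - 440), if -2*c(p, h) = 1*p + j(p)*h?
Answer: 1355/3 ≈ 451.67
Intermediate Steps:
c(p, h) = -p/2 - h*p/2 (c(p, h) = -(1*p + p*h)/2 = -(p + h*p)/2 = -p/2 - h*p/2)
-((-3/(-9) + c(4, 5)) - 440) = -((-3/(-9) + (½)*4*(-1 - 1*5)) - 440) = -((-⅑*(-3) + (½)*4*(-1 - 5)) - 440) = -((⅓ + (½)*4*(-6)) - 440) = -((⅓ - 12) - 440) = -(-35/3 - 440) = -1*(-1355/3) = 1355/3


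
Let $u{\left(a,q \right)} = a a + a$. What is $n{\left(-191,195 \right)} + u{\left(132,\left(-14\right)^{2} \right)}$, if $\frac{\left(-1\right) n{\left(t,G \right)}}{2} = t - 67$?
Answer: $18072$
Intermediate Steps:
$u{\left(a,q \right)} = a + a^{2}$ ($u{\left(a,q \right)} = a^{2} + a = a + a^{2}$)
$n{\left(t,G \right)} = 134 - 2 t$ ($n{\left(t,G \right)} = - 2 \left(t - 67\right) = - 2 \left(-67 + t\right) = 134 - 2 t$)
$n{\left(-191,195 \right)} + u{\left(132,\left(-14\right)^{2} \right)} = \left(134 - -382\right) + 132 \left(1 + 132\right) = \left(134 + 382\right) + 132 \cdot 133 = 516 + 17556 = 18072$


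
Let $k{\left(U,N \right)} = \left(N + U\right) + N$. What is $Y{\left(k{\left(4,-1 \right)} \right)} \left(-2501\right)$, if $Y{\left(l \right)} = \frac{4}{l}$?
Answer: $-5002$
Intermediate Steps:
$k{\left(U,N \right)} = U + 2 N$
$Y{\left(k{\left(4,-1 \right)} \right)} \left(-2501\right) = \frac{4}{4 + 2 \left(-1\right)} \left(-2501\right) = \frac{4}{4 - 2} \left(-2501\right) = \frac{4}{2} \left(-2501\right) = 4 \cdot \frac{1}{2} \left(-2501\right) = 2 \left(-2501\right) = -5002$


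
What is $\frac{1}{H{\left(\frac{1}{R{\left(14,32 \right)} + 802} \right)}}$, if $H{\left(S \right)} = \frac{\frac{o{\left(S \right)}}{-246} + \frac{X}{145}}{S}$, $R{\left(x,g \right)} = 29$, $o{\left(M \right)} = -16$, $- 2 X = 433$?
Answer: $- \frac{11890}{14110103} \approx -0.00084266$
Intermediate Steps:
$X = - \frac{433}{2}$ ($X = \left(- \frac{1}{2}\right) 433 = - \frac{433}{2} \approx -216.5$)
$H{\left(S \right)} = - \frac{50939}{35670 S}$ ($H{\left(S \right)} = \frac{- \frac{16}{-246} - \frac{433}{2 \cdot 145}}{S} = \frac{\left(-16\right) \left(- \frac{1}{246}\right) - \frac{433}{290}}{S} = \frac{\frac{8}{123} - \frac{433}{290}}{S} = - \frac{50939}{35670 S}$)
$\frac{1}{H{\left(\frac{1}{R{\left(14,32 \right)} + 802} \right)}} = \frac{1}{\left(- \frac{50939}{35670}\right) \frac{1}{\frac{1}{29 + 802}}} = \frac{1}{\left(- \frac{50939}{35670}\right) \frac{1}{\frac{1}{831}}} = \frac{1}{\left(- \frac{50939}{35670}\right) 831} = \frac{1}{- \frac{14110103}{11890}} = - \frac{11890}{14110103}$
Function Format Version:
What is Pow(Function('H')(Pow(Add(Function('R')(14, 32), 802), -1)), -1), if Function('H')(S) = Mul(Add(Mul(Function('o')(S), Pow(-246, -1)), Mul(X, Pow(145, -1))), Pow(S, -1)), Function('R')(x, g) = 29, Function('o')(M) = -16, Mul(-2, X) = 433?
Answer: Rational(-11890, 14110103) ≈ -0.00084266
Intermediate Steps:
X = Rational(-433, 2) (X = Mul(Rational(-1, 2), 433) = Rational(-433, 2) ≈ -216.50)
Function('H')(S) = Mul(Rational(-50939, 35670), Pow(S, -1)) (Function('H')(S) = Mul(Add(Mul(-16, Pow(-246, -1)), Mul(Rational(-433, 2), Pow(145, -1))), Pow(S, -1)) = Mul(Add(Mul(-16, Rational(-1, 246)), Mul(Rational(-433, 2), Rational(1, 145))), Pow(S, -1)) = Mul(Add(Rational(8, 123), Rational(-433, 290)), Pow(S, -1)) = Mul(Rational(-50939, 35670), Pow(S, -1)))
Pow(Function('H')(Pow(Add(Function('R')(14, 32), 802), -1)), -1) = Pow(Mul(Rational(-50939, 35670), Pow(Pow(Add(29, 802), -1), -1)), -1) = Pow(Mul(Rational(-50939, 35670), Pow(Pow(831, -1), -1)), -1) = Pow(Mul(Rational(-50939, 35670), Pow(Rational(1, 831), -1)), -1) = Pow(Mul(Rational(-50939, 35670), 831), -1) = Pow(Rational(-14110103, 11890), -1) = Rational(-11890, 14110103)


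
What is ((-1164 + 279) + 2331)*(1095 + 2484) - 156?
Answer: 5175078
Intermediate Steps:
((-1164 + 279) + 2331)*(1095 + 2484) - 156 = (-885 + 2331)*3579 - 156 = 1446*3579 - 156 = 5175234 - 156 = 5175078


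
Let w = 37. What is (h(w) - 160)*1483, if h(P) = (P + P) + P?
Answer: -72667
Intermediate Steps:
h(P) = 3*P (h(P) = 2*P + P = 3*P)
(h(w) - 160)*1483 = (3*37 - 160)*1483 = (111 - 160)*1483 = -49*1483 = -72667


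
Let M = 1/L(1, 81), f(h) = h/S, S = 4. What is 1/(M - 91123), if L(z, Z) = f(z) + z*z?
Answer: -5/455611 ≈ -1.0974e-5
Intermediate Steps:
f(h) = h/4
L(z, Z) = z² + z/4 (L(z, Z) = z/4 + z*z = z/4 + z² = z² + z/4)
M = ⅘ (M = 1/(1*(¼ + 1)) = 1/(1*(5/4)) = 1/(5/4) = ⅘ ≈ 0.80000)
1/(M - 91123) = 1/(⅘ - 91123) = 1/(-455611/5) = -5/455611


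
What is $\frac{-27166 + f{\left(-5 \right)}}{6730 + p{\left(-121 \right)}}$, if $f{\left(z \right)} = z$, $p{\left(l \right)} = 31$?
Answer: $- \frac{27171}{6761} \approx -4.0188$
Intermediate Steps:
$\frac{-27166 + f{\left(-5 \right)}}{6730 + p{\left(-121 \right)}} = \frac{-27166 - 5}{6730 + 31} = - \frac{27171}{6761}$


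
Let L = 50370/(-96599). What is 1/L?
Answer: -96599/50370 ≈ -1.9178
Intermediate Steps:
L = -50370/96599 (L = 50370*(-1/96599) = -50370/96599 ≈ -0.52143)
1/L = 1/(-50370/96599) = -96599/50370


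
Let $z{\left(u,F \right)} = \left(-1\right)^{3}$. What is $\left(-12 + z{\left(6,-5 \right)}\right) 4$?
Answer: $-52$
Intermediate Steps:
$z{\left(u,F \right)} = -1$
$\left(-12 + z{\left(6,-5 \right)}\right) 4 = \left(-12 - 1\right) 4 = \left(-13\right) 4 = -52$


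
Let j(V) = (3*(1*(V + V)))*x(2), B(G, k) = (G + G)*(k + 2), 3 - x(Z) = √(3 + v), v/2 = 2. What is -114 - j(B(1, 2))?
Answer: -258 + 48*√7 ≈ -131.00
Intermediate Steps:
v = 4 (v = 2*2 = 4)
x(Z) = 3 - √7 (x(Z) = 3 - √(3 + 4) = 3 - √7)
B(G, k) = 2*G*(2 + k) (B(G, k) = (2*G)*(2 + k) = 2*G*(2 + k))
j(V) = 6*V*(3 - √7) (j(V) = (3*(1*(V + V)))*(3 - √7) = (3*(1*(2*V)))*(3 - √7) = (3*(2*V))*(3 - √7) = (6*V)*(3 - √7) = 6*V*(3 - √7))
-114 - j(B(1, 2)) = -114 - 6*2*1*(2 + 2)*(3 - √7) = -114 - 6*2*1*4*(3 - √7) = -114 - 6*8*(3 - √7) = -114 - (144 - 48*√7) = -114 + (-144 + 48*√7) = -258 + 48*√7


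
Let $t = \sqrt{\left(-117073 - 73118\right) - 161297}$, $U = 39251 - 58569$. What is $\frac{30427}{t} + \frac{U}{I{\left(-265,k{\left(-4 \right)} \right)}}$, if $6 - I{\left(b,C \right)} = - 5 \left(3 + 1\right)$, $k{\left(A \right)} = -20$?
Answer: $-743 - \frac{30427 i \sqrt{1373}}{21968} \approx -743.0 - 51.322 i$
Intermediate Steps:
$I{\left(b,C \right)} = 26$ ($I{\left(b,C \right)} = 6 - - 5 \left(3 + 1\right) = 6 - \left(-5\right) 4 = 6 - -20 = 6 + 20 = 26$)
$U = -19318$ ($U = 39251 - 58569 = -19318$)
$t = 16 i \sqrt{1373}$ ($t = \sqrt{-190191 - 161297} = \sqrt{-351488} = 16 i \sqrt{1373} \approx 592.86 i$)
$\frac{30427}{t} + \frac{U}{I{\left(-265,k{\left(-4 \right)} \right)}} = \frac{30427}{16 i \sqrt{1373}} - \frac{19318}{26} = 30427 \left(- \frac{i \sqrt{1373}}{21968}\right) - 743 = - \frac{30427 i \sqrt{1373}}{21968} - 743 = -743 - \frac{30427 i \sqrt{1373}}{21968}$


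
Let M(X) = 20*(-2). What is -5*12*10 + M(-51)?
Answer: -640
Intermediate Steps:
M(X) = -40
-5*12*10 + M(-51) = -5*12*10 - 40 = -60*10 - 40 = -600 - 40 = -640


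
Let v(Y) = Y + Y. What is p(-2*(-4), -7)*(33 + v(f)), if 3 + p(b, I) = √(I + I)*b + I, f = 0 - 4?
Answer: -250 + 200*I*√14 ≈ -250.0 + 748.33*I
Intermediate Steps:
f = -4
v(Y) = 2*Y
p(b, I) = -3 + I + b*√2*√I (p(b, I) = -3 + (√(I + I)*b + I) = -3 + (√(2*I)*b + I) = -3 + ((√2*√I)*b + I) = -3 + (b*√2*√I + I) = -3 + (I + b*√2*√I) = -3 + I + b*√2*√I)
p(-2*(-4), -7)*(33 + v(f)) = (-3 - 7 + (-2*(-4))*√2*√(-7))*(33 + 2*(-4)) = (-3 - 7 + 8*√2*(I*√7))*(33 - 8) = (-3 - 7 + 8*I*√14)*25 = (-10 + 8*I*√14)*25 = -250 + 200*I*√14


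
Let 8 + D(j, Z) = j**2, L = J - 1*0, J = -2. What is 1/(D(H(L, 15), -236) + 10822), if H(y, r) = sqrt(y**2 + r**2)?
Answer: 1/11043 ≈ 9.0555e-5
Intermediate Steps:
L = -2 (L = -2 - 1*0 = -2 + 0 = -2)
H(y, r) = sqrt(r**2 + y**2)
D(j, Z) = -8 + j**2
1/(D(H(L, 15), -236) + 10822) = 1/((-8 + (sqrt(15**2 + (-2)**2))**2) + 10822) = 1/((-8 + (sqrt(225 + 4))**2) + 10822) = 1/((-8 + (sqrt(229))**2) + 10822) = 1/((-8 + 229) + 10822) = 1/(221 + 10822) = 1/11043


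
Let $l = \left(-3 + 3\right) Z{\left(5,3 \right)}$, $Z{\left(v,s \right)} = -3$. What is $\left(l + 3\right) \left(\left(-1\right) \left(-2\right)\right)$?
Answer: $6$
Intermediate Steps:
$l = 0$ ($l = \left(-3 + 3\right) \left(-3\right) = 0 \left(-3\right) = 0$)
$\left(l + 3\right) \left(\left(-1\right) \left(-2\right)\right) = \left(0 + 3\right) \left(\left(-1\right) \left(-2\right)\right) = 3 \cdot 2 = 6$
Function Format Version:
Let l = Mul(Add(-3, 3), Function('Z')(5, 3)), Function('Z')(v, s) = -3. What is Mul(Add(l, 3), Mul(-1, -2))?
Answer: 6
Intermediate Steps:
l = 0 (l = Mul(Add(-3, 3), -3) = Mul(0, -3) = 0)
Mul(Add(l, 3), Mul(-1, -2)) = Mul(Add(0, 3), Mul(-1, -2)) = Mul(3, 2) = 6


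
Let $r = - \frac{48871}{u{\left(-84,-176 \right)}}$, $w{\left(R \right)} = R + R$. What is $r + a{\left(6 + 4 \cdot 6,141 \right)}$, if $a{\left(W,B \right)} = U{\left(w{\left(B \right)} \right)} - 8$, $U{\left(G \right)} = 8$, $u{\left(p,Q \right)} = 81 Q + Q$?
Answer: $\frac{48871}{14432} \approx 3.3863$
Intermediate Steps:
$w{\left(R \right)} = 2 R$
$u{\left(p,Q \right)} = 82 Q$
$r = \frac{48871}{14432}$ ($r = - \frac{48871}{82 \left(-176\right)} = - \frac{48871}{-14432} = \left(-48871\right) \left(- \frac{1}{14432}\right) = \frac{48871}{14432} \approx 3.3863$)
$a{\left(W,B \right)} = 0$ ($a{\left(W,B \right)} = 8 - 8 = 0$)
$r + a{\left(6 + 4 \cdot 6,141 \right)} = \frac{48871}{14432} + 0 = \frac{48871}{14432}$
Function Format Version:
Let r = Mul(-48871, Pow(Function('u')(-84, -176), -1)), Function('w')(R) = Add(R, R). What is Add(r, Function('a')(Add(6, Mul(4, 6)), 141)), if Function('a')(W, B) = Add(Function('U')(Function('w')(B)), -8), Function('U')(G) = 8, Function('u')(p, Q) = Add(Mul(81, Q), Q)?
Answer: Rational(48871, 14432) ≈ 3.3863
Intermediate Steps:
Function('w')(R) = Mul(2, R)
Function('u')(p, Q) = Mul(82, Q)
r = Rational(48871, 14432) (r = Mul(-48871, Pow(Mul(82, -176), -1)) = Mul(-48871, Pow(-14432, -1)) = Mul(-48871, Rational(-1, 14432)) = Rational(48871, 14432) ≈ 3.3863)
Function('a')(W, B) = 0 (Function('a')(W, B) = Add(8, -8) = 0)
Add(r, Function('a')(Add(6, Mul(4, 6)), 141)) = Add(Rational(48871, 14432), 0) = Rational(48871, 14432)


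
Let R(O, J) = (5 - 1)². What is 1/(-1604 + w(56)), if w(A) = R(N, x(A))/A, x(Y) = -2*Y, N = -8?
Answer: -7/11226 ≈ -0.00062355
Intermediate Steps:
R(O, J) = 16 (R(O, J) = 4² = 16)
w(A) = 16/A
1/(-1604 + w(56)) = 1/(-1604 + 16/56) = 1/(-1604 + 16*(1/56)) = 1/(-1604 + 2/7) = 1/(-11226/7) = -7/11226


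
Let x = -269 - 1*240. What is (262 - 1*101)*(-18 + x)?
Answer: -84847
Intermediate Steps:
x = -509 (x = -269 - 240 = -509)
(262 - 1*101)*(-18 + x) = (262 - 1*101)*(-18 - 509) = (262 - 101)*(-527) = 161*(-527) = -84847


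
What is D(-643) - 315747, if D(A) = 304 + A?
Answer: -316086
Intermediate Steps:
D(-643) - 315747 = (304 - 643) - 315747 = -339 - 315747 = -316086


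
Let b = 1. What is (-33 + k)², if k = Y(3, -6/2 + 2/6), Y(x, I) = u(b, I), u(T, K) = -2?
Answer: 1225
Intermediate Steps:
Y(x, I) = -2
k = -2
(-33 + k)² = (-33 - 2)² = (-35)² = 1225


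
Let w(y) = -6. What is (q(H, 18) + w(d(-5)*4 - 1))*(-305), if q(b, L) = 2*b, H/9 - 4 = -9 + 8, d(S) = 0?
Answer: -14640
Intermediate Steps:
H = 27 (H = 36 + 9*(-9 + 8) = 36 + 9*(-1) = 36 - 9 = 27)
(q(H, 18) + w(d(-5)*4 - 1))*(-305) = (2*27 - 6)*(-305) = (54 - 6)*(-305) = 48*(-305) = -14640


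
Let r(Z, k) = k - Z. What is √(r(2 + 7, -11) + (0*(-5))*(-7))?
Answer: 2*I*√5 ≈ 4.4721*I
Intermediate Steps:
√(r(2 + 7, -11) + (0*(-5))*(-7)) = √((-11 - (2 + 7)) + (0*(-5))*(-7)) = √((-11 - 1*9) + 0*(-7)) = √((-11 - 9) + 0) = √(-20 + 0) = √(-20) = 2*I*√5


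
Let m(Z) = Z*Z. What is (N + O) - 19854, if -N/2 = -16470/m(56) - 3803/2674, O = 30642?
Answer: 1617437093/149744 ≈ 10801.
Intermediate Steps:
m(Z) = Z²
N = 1998821/149744 (N = -2*(-16470/(56²) - 3803/2674) = -2*(-16470/3136 - 3803*1/2674) = -2*(-16470*1/3136 - 3803/2674) = -2*(-8235/1568 - 3803/2674) = -2*(-1998821/299488) = 1998821/149744 ≈ 13.348)
(N + O) - 19854 = (1998821/149744 + 30642) - 19854 = 4590454469/149744 - 19854 = 1617437093/149744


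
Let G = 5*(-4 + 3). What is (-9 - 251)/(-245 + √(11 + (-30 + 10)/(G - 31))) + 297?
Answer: 160989237/540121 + 1560*√26/540121 ≈ 298.08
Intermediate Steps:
G = -5 (G = 5*(-1) = -5)
(-9 - 251)/(-245 + √(11 + (-30 + 10)/(G - 31))) + 297 = (-9 - 251)/(-245 + √(11 + (-30 + 10)/(-5 - 31))) + 297 = -260/(-245 + √(11 - 20/(-36))) + 297 = -260/(-245 + √(11 - 20*(-1/36))) + 297 = -260/(-245 + √(11 + 5/9)) + 297 = -260/(-245 + √(104/9)) + 297 = -260/(-245 + 2*√26/3) + 297 = 297 - 260/(-245 + 2*√26/3)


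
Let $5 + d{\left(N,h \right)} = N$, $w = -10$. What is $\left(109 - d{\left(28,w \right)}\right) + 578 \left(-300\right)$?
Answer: $-173314$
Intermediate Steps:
$d{\left(N,h \right)} = -5 + N$
$\left(109 - d{\left(28,w \right)}\right) + 578 \left(-300\right) = \left(109 - \left(-5 + 28\right)\right) + 578 \left(-300\right) = \left(109 - 23\right) - 173400 = 86 - 173400 = -173314$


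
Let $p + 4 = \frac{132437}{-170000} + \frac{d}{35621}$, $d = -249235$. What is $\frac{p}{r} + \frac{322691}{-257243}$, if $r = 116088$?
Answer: $- \frac{32409049100898166373}{25833775644369840000} \approx -1.2545$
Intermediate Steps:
$p = - \frac{71309768377}{6055570000}$ ($p = -4 + \left(\frac{132437}{-170000} - \frac{249235}{35621}\right) = -4 + \left(132437 \left(- \frac{1}{170000}\right) - \frac{249235}{35621}\right) = -4 - \frac{47087488377}{6055570000} = - \frac{71309768377}{6055570000} \approx -11.776$)
$\frac{p}{r} + \frac{322691}{-257243} = - \frac{71309768377}{6055570000 \cdot 116088} + \frac{322691}{-257243} = \left(- \frac{71309768377}{6055570000}\right) \frac{1}{116088} + 322691 \left(- \frac{1}{257243}\right) = - \frac{71309768377}{702979010160000} - \frac{322691}{257243} = - \frac{32409049100898166373}{25833775644369840000}$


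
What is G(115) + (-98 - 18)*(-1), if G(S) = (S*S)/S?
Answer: 231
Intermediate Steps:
G(S) = S (G(S) = S²/S = S)
G(115) + (-98 - 18)*(-1) = 115 + (-98 - 18)*(-1) = 115 - 116*(-1) = 115 + 116 = 231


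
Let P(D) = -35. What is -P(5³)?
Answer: 35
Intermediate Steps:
-P(5³) = -1*(-35) = 35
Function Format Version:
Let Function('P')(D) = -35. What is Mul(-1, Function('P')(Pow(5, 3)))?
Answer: 35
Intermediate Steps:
Mul(-1, Function('P')(Pow(5, 3))) = Mul(-1, -35) = 35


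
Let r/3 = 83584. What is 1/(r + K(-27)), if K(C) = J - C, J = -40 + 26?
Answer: 1/250765 ≈ 3.9878e-6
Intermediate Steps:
r = 250752 (r = 3*83584 = 250752)
J = -14
K(C) = -14 - C
1/(r + K(-27)) = 1/(250752 + (-14 - 1*(-27))) = 1/(250752 + (-14 + 27)) = 1/(250752 + 13) = 1/250765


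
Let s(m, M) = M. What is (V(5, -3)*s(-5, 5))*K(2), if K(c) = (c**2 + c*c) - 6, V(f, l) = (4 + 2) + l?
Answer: 30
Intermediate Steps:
V(f, l) = 6 + l
K(c) = -6 + 2*c**2 (K(c) = (c**2 + c**2) - 6 = 2*c**2 - 6 = -6 + 2*c**2)
(V(5, -3)*s(-5, 5))*K(2) = ((6 - 3)*5)*(-6 + 2*2**2) = (3*5)*(-6 + 2*4) = 15*(-6 + 8) = 15*2 = 30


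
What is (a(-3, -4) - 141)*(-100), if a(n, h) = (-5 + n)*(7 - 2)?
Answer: 18100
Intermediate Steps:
a(n, h) = -25 + 5*n (a(n, h) = (-5 + n)*5 = -25 + 5*n)
(a(-3, -4) - 141)*(-100) = ((-25 + 5*(-3)) - 141)*(-100) = ((-25 - 15) - 141)*(-100) = (-40 - 141)*(-100) = -181*(-100) = 18100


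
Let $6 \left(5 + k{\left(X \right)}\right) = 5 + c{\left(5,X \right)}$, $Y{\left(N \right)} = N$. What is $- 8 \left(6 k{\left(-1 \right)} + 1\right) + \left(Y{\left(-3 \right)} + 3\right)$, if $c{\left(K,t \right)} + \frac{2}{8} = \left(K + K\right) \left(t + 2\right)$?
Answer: $114$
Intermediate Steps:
$c{\left(K,t \right)} = - \frac{1}{4} + 2 K \left(2 + t\right)$ ($c{\left(K,t \right)} = - \frac{1}{4} + \left(K + K\right) \left(t + 2\right) = - \frac{1}{4} + 2 K \left(2 + t\right)$)
$k{\left(X \right)} = - \frac{7}{8} + \frac{5 X}{3}$ ($k{\left(X \right)} = -5 + \frac{5 + \left(- \frac{1}{4} + 4 \cdot 5 + 2 \cdot 5 X\right)}{6} = -5 + \frac{5 + \left(- \frac{1}{4} + 20 + 10 X\right)}{6} = -5 + \frac{5 + \left(\frac{79}{4} + 10 X\right)}{6} = -5 + \frac{\frac{99}{4} + 10 X}{6} = -5 + \left(\frac{33}{8} + \frac{5 X}{3}\right) = - \frac{7}{8} + \frac{5 X}{3}$)
$- 8 \left(6 k{\left(-1 \right)} + 1\right) + \left(Y{\left(-3 \right)} + 3\right) = - 8 \left(6 \left(- \frac{7}{8} + \frac{5}{3} \left(-1\right)\right) + 1\right) + \left(-3 + 3\right) = - 8 \left(6 \left(- \frac{7}{8} - \frac{5}{3}\right) + 1\right) + 0 = - 8 \left(6 \left(- \frac{61}{24}\right) + 1\right) + 0 = - 8 \left(- \frac{61}{4} + 1\right) + 0 = \left(-8\right) \left(- \frac{57}{4}\right) + 0 = 114 + 0 = 114$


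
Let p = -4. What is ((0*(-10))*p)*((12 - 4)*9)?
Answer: 0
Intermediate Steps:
((0*(-10))*p)*((12 - 4)*9) = ((0*(-10))*(-4))*((12 - 4)*9) = (0*(-4))*(8*9) = 0*72 = 0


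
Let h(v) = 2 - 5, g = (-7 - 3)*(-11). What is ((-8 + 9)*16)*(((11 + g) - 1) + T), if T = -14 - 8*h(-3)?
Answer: 2080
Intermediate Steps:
g = 110 (g = -10*(-11) = 110)
h(v) = -3
T = 10 (T = -14 - 8*(-3) = -14 + 24 = 10)
((-8 + 9)*16)*(((11 + g) - 1) + T) = ((-8 + 9)*16)*(((11 + 110) - 1) + 10) = (1*16)*((121 - 1) + 10) = 16*(120 + 10) = 16*130 = 2080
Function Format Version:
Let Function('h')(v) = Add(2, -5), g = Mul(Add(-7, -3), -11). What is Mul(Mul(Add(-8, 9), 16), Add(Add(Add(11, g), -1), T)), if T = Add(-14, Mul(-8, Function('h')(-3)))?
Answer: 2080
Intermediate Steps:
g = 110 (g = Mul(-10, -11) = 110)
Function('h')(v) = -3
T = 10 (T = Add(-14, Mul(-8, -3)) = Add(-14, 24) = 10)
Mul(Mul(Add(-8, 9), 16), Add(Add(Add(11, g), -1), T)) = Mul(Mul(Add(-8, 9), 16), Add(Add(Add(11, 110), -1), 10)) = Mul(Mul(1, 16), Add(Add(121, -1), 10)) = Mul(16, Add(120, 10)) = Mul(16, 130) = 2080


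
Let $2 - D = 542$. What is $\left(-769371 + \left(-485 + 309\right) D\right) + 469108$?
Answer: $-205223$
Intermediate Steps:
$D = -540$ ($D = 2 - 542 = -540$)
$\left(-769371 + \left(-485 + 309\right) D\right) + 469108 = \left(-769371 + \left(-485 + 309\right) \left(-540\right)\right) + 469108 = \left(-769371 - -95040\right) + 469108 = \left(-769371 + 95040\right) + 469108 = -674331 + 469108 = -205223$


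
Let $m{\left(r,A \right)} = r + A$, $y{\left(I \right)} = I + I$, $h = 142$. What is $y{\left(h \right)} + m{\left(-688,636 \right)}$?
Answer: $232$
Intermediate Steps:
$y{\left(I \right)} = 2 I$
$m{\left(r,A \right)} = A + r$
$y{\left(h \right)} + m{\left(-688,636 \right)} = 2 \cdot 142 + \left(636 - 688\right) = 284 - 52 = 232$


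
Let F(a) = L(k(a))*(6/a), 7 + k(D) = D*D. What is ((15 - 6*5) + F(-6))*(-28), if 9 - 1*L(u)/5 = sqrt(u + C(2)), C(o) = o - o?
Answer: 1680 - 140*sqrt(29) ≈ 926.08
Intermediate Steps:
C(o) = 0
k(D) = -7 + D**2 (k(D) = -7 + D*D = -7 + D**2)
L(u) = 45 - 5*sqrt(u) (L(u) = 45 - 5*sqrt(u + 0) = 45 - 5*sqrt(u))
F(a) = 6*(45 - 5*sqrt(-7 + a**2))/a (F(a) = (45 - 5*sqrt(-7 + a**2))*(6/a) = 6*(45 - 5*sqrt(-7 + a**2))/a)
((15 - 6*5) + F(-6))*(-28) = ((15 - 6*5) + 30*(9 - sqrt(-7 + (-6)**2))/(-6))*(-28) = ((15 - 30) + 30*(-1/6)*(9 - sqrt(-7 + 36)))*(-28) = (-15 + 30*(-1/6)*(9 - sqrt(29)))*(-28) = (-15 + (-45 + 5*sqrt(29)))*(-28) = (-60 + 5*sqrt(29))*(-28) = 1680 - 140*sqrt(29)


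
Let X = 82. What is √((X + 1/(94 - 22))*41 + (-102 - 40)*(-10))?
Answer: √688690/12 ≈ 69.156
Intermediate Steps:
√((X + 1/(94 - 22))*41 + (-102 - 40)*(-10)) = √((82 + 1/(94 - 22))*41 + (-102 - 40)*(-10)) = √((82 + 1/72)*41 - 142*(-10)) = √((82 + 1/72)*41 + 1420) = √((5905/72)*41 + 1420) = √(242105/72 + 1420) = √(344345/72) = √688690/12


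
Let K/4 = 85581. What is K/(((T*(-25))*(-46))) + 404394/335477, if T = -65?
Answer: -42306688524/12538452875 ≈ -3.3742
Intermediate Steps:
K = 342324 (K = 4*85581 = 342324)
K/(((T*(-25))*(-46))) + 404394/335477 = 342324/((-65*(-25)*(-46))) + 404394/335477 = 342324/((1625*(-46))) + 404394*(1/335477) = 342324/(-74750) + 404394/335477 = 342324*(-1/74750) + 404394/335477 = -171162/37375 + 404394/335477 = -42306688524/12538452875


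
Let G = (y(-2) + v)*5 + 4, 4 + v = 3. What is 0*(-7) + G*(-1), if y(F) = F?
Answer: 11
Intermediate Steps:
v = -1 (v = -4 + 3 = -1)
G = -11 (G = (-2 - 1)*5 + 4 = -3*5 + 4 = -15 + 4 = -11)
0*(-7) + G*(-1) = 0*(-7) - 11*(-1) = 0 + 11 = 11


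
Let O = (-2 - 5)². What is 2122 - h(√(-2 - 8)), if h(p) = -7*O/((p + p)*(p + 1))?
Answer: 46341/22 - 343*I*√10/220 ≈ 2106.4 - 4.9303*I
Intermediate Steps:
O = 49 (O = (-7)² = 49)
h(p) = -343/(2*p*(1 + p)) (h(p) = -343/((p + p)*(p + 1)) = -343/((2*p)*(1 + p)) = -343/(2*p*(1 + p)))
2122 - h(√(-2 - 8)) = 2122 - (-343)/(2*(√(-2 - 8))*(1 + √(-2 - 8))) = 2122 - (-343)/(2*(√(-10))*(1 + √(-10))) = 2122 - (-343)/(2*(I*√10)*(1 + I*√10)) = 2122 - (-343)*(-I*√10/10)/(2*(1 + I*√10)) = 2122 - 343*I*√10/(20*(1 + I*√10))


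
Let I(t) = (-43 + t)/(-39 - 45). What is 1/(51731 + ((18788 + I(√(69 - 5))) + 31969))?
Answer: 12/1229861 ≈ 9.7572e-6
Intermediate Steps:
I(t) = 43/84 - t/84 (I(t) = (-43 + t)/(-84) = (-43 + t)*(-1/84) = 43/84 - t/84)
1/(51731 + ((18788 + I(√(69 - 5))) + 31969)) = 1/(51731 + ((18788 + (43/84 - √(69 - 5)/84)) + 31969)) = 1/(51731 + ((18788 + (43/84 - √64/84)) + 31969)) = 1/(51731 + ((18788 + (43/84 - 1/84*8)) + 31969)) = 1/(51731 + ((18788 + (43/84 - 2/21)) + 31969)) = 1/(51731 + ((18788 + 5/12) + 31969)) = 1/(51731 + (225461/12 + 31969)) = 1/(51731 + 609089/12) = 1/(1229861/12) = 12/1229861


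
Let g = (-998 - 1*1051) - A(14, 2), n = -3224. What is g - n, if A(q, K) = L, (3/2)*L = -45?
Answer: 1205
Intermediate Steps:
L = -30 (L = (⅔)*(-45) = -30)
A(q, K) = -30
g = -2019 (g = (-998 - 1*1051) - 1*(-30) = (-998 - 1051) + 30 = -2049 + 30 = -2019)
g - n = -2019 - 1*(-3224) = -2019 + 3224 = 1205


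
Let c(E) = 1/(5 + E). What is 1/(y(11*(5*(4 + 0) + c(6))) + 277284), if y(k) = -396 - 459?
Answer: 1/276429 ≈ 3.6176e-6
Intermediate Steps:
y(k) = -855
1/(y(11*(5*(4 + 0) + c(6))) + 277284) = 1/(-855 + 277284) = 1/276429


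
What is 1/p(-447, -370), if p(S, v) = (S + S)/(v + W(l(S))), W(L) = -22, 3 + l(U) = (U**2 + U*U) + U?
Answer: 196/447 ≈ 0.43848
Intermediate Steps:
l(U) = -3 + U + 2*U**2 (l(U) = -3 + ((U**2 + U*U) + U) = -3 + ((U**2 + U**2) + U) = -3 + (2*U**2 + U) = -3 + (U + 2*U**2) = -3 + U + 2*U**2)
p(S, v) = 2*S/(-22 + v) (p(S, v) = (S + S)/(v - 22) = (2*S)/(-22 + v) = 2*S/(-22 + v))
1/p(-447, -370) = 1/(2*(-447)/(-22 - 370)) = 1/(2*(-447)/(-392)) = 1/(2*(-447)*(-1/392)) = 1/(447/196) = 196/447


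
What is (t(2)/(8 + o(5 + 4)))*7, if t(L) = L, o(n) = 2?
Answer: 7/5 ≈ 1.4000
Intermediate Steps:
(t(2)/(8 + o(5 + 4)))*7 = (2/(8 + 2))*7 = (2/10)*7 = (2*(⅒))*7 = (⅕)*7 = 7/5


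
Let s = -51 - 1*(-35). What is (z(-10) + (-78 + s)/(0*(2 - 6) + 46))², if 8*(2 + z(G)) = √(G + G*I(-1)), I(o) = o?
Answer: 0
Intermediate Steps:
s = -16 (s = -51 + 35 = -16)
z(G) = -2 (z(G) = -2 + √(G + G*(-1))/8 = -2 + √(G - G)/8 = -2 + √0/8 = -2 + (⅛)*0 = -2 + 0 = -2)
(z(-10) + (-78 + s)/(0*(2 - 6) + 46))² = (-2 + (-78 - 16)/(0*(2 - 6) + 46))² = (-2 - 94/(0*(-4) + 46))² = (-2 - 94/(0 + 46))² = (-2 - 94/46)² = (-2 - 94*1/46)² = (-2 - 47/23)² = (-93/23)² = 8649/529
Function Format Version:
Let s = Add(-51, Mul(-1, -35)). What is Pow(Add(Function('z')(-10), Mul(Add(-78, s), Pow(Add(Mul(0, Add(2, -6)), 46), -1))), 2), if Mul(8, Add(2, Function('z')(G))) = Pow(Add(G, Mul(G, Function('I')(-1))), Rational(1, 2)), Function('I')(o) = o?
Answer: 0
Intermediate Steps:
s = -16 (s = Add(-51, 35) = -16)
Function('z')(G) = -2 (Function('z')(G) = Add(-2, Mul(Rational(1, 8), Pow(Add(G, Mul(G, -1)), Rational(1, 2)))) = Add(-2, Mul(Rational(1, 8), Pow(Add(G, Mul(-1, G)), Rational(1, 2)))) = Add(-2, Mul(Rational(1, 8), Pow(0, Rational(1, 2)))) = Add(-2, Mul(Rational(1, 8), 0)) = Add(-2, 0) = -2)
Pow(Add(Function('z')(-10), Mul(Add(-78, s), Pow(Add(Mul(0, Add(2, -6)), 46), -1))), 2) = Pow(Add(-2, Mul(Add(-78, -16), Pow(Add(Mul(0, Add(2, -6)), 46), -1))), 2) = Pow(Add(-2, Mul(-94, Pow(Add(Mul(0, -4), 46), -1))), 2) = Pow(Add(-2, Mul(-94, Pow(Add(0, 46), -1))), 2) = Pow(Add(-2, Mul(-94, Pow(46, -1))), 2) = Pow(Add(-2, Mul(-94, Rational(1, 46))), 2) = Pow(Add(-2, Rational(-47, 23)), 2) = Pow(Rational(-93, 23), 2) = Rational(8649, 529)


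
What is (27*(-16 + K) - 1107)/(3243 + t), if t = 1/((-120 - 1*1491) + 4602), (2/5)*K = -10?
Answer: -3311037/4849907 ≈ -0.68270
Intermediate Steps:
K = -25 (K = (5/2)*(-10) = -25)
t = 1/2991 (t = 1/((-120 - 1491) + 4602) = 1/(-1611 + 4602) = 1/2991 ≈ 0.00033434)
(27*(-16 + K) - 1107)/(3243 + t) = (27*(-16 - 25) - 1107)/(3243 + 1/2991) = (27*(-41) - 1107)/(9699814/2991) = (-1107 - 1107)*(2991/9699814) = -2214*2991/9699814 = -3311037/4849907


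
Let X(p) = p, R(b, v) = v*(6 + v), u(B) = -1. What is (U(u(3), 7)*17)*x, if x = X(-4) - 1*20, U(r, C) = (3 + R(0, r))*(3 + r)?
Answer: 1632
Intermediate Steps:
U(r, C) = (3 + r)*(3 + r*(6 + r)) (U(r, C) = (3 + r*(6 + r))*(3 + r) = (3 + r)*(3 + r*(6 + r)))
x = -24 (x = -4 - 1*20 = -4 - 20 = -24)
(U(u(3), 7)*17)*x = ((9 + (-1)³ + 9*(-1)² + 21*(-1))*17)*(-24) = ((9 - 1 + 9*1 - 21)*17)*(-24) = ((9 - 1 + 9 - 21)*17)*(-24) = -4*17*(-24) = -68*(-24) = 1632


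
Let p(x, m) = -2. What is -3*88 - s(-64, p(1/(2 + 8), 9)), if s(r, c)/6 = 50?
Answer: -564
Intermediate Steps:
s(r, c) = 300 (s(r, c) = 6*50 = 300)
-3*88 - s(-64, p(1/(2 + 8), 9)) = -3*88 - 1*300 = -264 - 300 = -564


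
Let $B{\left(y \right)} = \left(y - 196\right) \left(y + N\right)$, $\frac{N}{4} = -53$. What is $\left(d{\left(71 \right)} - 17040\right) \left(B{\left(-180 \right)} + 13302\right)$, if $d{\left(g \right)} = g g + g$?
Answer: $-1916758032$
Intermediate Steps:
$N = -212$ ($N = 4 \left(-53\right) = -212$)
$d{\left(g \right)} = g + g^{2}$ ($d{\left(g \right)} = g^{2} + g = g + g^{2}$)
$B{\left(y \right)} = \left(-212 + y\right) \left(-196 + y\right)$ ($B{\left(y \right)} = \left(y - 196\right) \left(y - 212\right) = \left(-196 + y\right) \left(-212 + y\right) = \left(-212 + y\right) \left(-196 + y\right)$)
$\left(d{\left(71 \right)} - 17040\right) \left(B{\left(-180 \right)} + 13302\right) = \left(71 \left(1 + 71\right) - 17040\right) \left(\left(41552 + \left(-180\right)^{2} - -73440\right) + 13302\right) = \left(71 \cdot 72 - 17040\right) \left(\left(41552 + 32400 + 73440\right) + 13302\right) = \left(5112 - 17040\right) \left(147392 + 13302\right) = \left(-11928\right) 160694 = -1916758032$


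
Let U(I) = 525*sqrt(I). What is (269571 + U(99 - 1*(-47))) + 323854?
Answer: 593425 + 525*sqrt(146) ≈ 5.9977e+5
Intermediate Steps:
(269571 + U(99 - 1*(-47))) + 323854 = (269571 + 525*sqrt(99 - 1*(-47))) + 323854 = (269571 + 525*sqrt(99 + 47)) + 323854 = (269571 + 525*sqrt(146)) + 323854 = 593425 + 525*sqrt(146)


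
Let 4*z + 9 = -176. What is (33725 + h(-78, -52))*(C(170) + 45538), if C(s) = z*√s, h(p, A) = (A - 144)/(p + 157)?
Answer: 121316829502/79 - 492854615*√170/316 ≈ 1.5153e+9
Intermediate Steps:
z = -185/4 (z = -9/4 + (¼)*(-176) = -9/4 - 44 = -185/4 ≈ -46.250)
h(p, A) = (-144 + A)/(157 + p)
C(s) = -185*√s/4
(33725 + h(-78, -52))*(C(170) + 45538) = (33725 + (-144 - 52)/(157 - 78))*(-185*√170/4 + 45538) = (33725 - 196/79)*(45538 - 185*√170/4) = 2664079*(45538 - 185*√170/4)/79 = 121316829502/79 - 492854615*√170/316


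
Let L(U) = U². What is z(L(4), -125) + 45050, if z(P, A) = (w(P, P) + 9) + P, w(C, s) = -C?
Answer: 45059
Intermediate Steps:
z(P, A) = 9 (z(P, A) = (-P + 9) + P = (9 - P) + P = 9)
z(L(4), -125) + 45050 = 9 + 45050 = 45059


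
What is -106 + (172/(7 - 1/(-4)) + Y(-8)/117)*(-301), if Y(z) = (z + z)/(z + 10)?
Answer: -24519122/3393 ≈ -7226.4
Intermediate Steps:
Y(z) = 2*z/(10 + z) (Y(z) = (2*z)/(10 + z) = 2*z/(10 + z))
-106 + (172/(7 - 1/(-4)) + Y(-8)/117)*(-301) = -106 + (172/(7 - 1/(-4)) + (2*(-8)/(10 - 8))/117)*(-301) = -106 + (172/(7 - 1*(-1/4)) + (2*(-8)/2)*(1/117))*(-301) = -106 + (172/(7 + 1/4) + (2*(-8)*(1/2))*(1/117))*(-301) = -106 + (172/(29/4) - 8*1/117)*(-301) = -106 + (172*(4/29) - 8/117)*(-301) = -106 + (688/29 - 8/117)*(-301) = -106 + (80264/3393)*(-301) = -106 - 24159464/3393 = -24519122/3393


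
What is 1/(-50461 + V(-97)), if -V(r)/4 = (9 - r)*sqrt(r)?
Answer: I/(-50461*I + 424*sqrt(97)) ≈ -1.9682e-5 + 1.6288e-6*I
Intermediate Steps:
V(r) = -4*sqrt(r)*(9 - r) (V(r) = -4*(9 - r)*sqrt(r) = -4*sqrt(r)*(9 - r))
1/(-50461 + V(-97)) = 1/(-50461 + 4*sqrt(-97)*(-9 - 97)) = 1/(-50461 + 4*(I*sqrt(97))*(-106)) = 1/(-50461 - 424*I*sqrt(97))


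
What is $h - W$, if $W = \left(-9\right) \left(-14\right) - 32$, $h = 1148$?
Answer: $1054$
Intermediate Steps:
$W = 94$ ($W = 126 - 32 = 94$)
$h - W = 1148 - 94 = 1054$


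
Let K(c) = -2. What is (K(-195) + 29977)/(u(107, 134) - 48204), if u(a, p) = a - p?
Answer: -29975/48231 ≈ -0.62149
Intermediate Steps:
(K(-195) + 29977)/(u(107, 134) - 48204) = (-2 + 29977)/((107 - 1*134) - 48204) = 29975/((107 - 134) - 48204) = 29975/(-27 - 48204) = 29975/(-48231) = 29975*(-1/48231) = -29975/48231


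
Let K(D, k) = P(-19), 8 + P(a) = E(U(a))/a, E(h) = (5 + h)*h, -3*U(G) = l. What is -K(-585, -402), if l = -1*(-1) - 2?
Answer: 1384/171 ≈ 8.0936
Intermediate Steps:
l = -1 (l = 1 - 2 = -1)
U(G) = 1/3 (U(G) = -1/3*(-1) = 1/3)
E(h) = h*(5 + h)
P(a) = -8 + 16/(9*a) (P(a) = -8 + ((5 + 1/3)/3)/a = -8 + ((1/3)*(16/3))/a = -8 + 16/(9*a))
K(D, k) = -1384/171 (K(D, k) = -8 + (16/9)/(-19) = -8 + (16/9)*(-1/19) = -8 - 16/171 = -1384/171)
-K(-585, -402) = -1*(-1384/171) = 1384/171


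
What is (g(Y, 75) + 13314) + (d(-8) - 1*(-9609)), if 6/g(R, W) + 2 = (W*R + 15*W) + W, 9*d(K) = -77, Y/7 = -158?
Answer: 8429857453/367884 ≈ 22914.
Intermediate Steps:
Y = -1106 (Y = 7*(-158) = -1106)
d(K) = -77/9 (d(K) = (1/9)*(-77) = -77/9)
g(R, W) = 6/(-2 + 16*W + R*W) (g(R, W) = 6/(-2 + ((W*R + 15*W) + W)) = 6/(-2 + ((R*W + 15*W) + W)) = 6/(-2 + ((15*W + R*W) + W)) = 6/(-2 + (16*W + R*W)) = 6/(-2 + 16*W + R*W))
(g(Y, 75) + 13314) + (d(-8) - 1*(-9609)) = (6/(-2 + 16*75 - 1106*75) + 13314) + (-77/9 - 1*(-9609)) = (6/(-2 + 1200 - 82950) + 13314) + (-77/9 + 9609) = (6/(-81752) + 13314) + 86404/9 = (6*(-1/81752) + 13314) + 86404/9 = (-3/40876 + 13314) + 86404/9 = 544223061/40876 + 86404/9 = 8429857453/367884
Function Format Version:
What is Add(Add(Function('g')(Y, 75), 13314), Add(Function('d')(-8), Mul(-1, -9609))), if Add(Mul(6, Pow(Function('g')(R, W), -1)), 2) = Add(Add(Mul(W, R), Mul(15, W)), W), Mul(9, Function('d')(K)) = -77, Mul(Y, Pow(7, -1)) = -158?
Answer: Rational(8429857453, 367884) ≈ 22914.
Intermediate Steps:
Y = -1106 (Y = Mul(7, -158) = -1106)
Function('d')(K) = Rational(-77, 9) (Function('d')(K) = Mul(Rational(1, 9), -77) = Rational(-77, 9))
Function('g')(R, W) = Mul(6, Pow(Add(-2, Mul(16, W), Mul(R, W)), -1)) (Function('g')(R, W) = Mul(6, Pow(Add(-2, Add(Add(Mul(W, R), Mul(15, W)), W)), -1)) = Mul(6, Pow(Add(-2, Add(Add(Mul(R, W), Mul(15, W)), W)), -1)) = Mul(6, Pow(Add(-2, Add(Add(Mul(15, W), Mul(R, W)), W)), -1)) = Mul(6, Pow(Add(-2, Add(Mul(16, W), Mul(R, W))), -1)) = Mul(6, Pow(Add(-2, Mul(16, W), Mul(R, W)), -1)))
Add(Add(Function('g')(Y, 75), 13314), Add(Function('d')(-8), Mul(-1, -9609))) = Add(Add(Mul(6, Pow(Add(-2, Mul(16, 75), Mul(-1106, 75)), -1)), 13314), Add(Rational(-77, 9), Mul(-1, -9609))) = Add(Add(Mul(6, Pow(Add(-2, 1200, -82950), -1)), 13314), Add(Rational(-77, 9), 9609)) = Add(Add(Mul(6, Pow(-81752, -1)), 13314), Rational(86404, 9)) = Add(Add(Mul(6, Rational(-1, 81752)), 13314), Rational(86404, 9)) = Add(Add(Rational(-3, 40876), 13314), Rational(86404, 9)) = Add(Rational(544223061, 40876), Rational(86404, 9)) = Rational(8429857453, 367884)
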